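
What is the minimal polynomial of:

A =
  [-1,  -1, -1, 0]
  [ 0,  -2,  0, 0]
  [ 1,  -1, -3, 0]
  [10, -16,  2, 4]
x^3 - 12*x - 16

The characteristic polynomial is χ_A(x) = (x - 4)*(x + 2)^3, so the eigenvalues are known. The minimal polynomial is
  m_A(x) = Π_λ (x − λ)^{k_λ}
where k_λ is the size of the *largest* Jordan block for λ (equivalently, the smallest k with (A − λI)^k v = 0 for every generalised eigenvector v of λ).

  λ = -2: largest Jordan block has size 2, contributing (x + 2)^2
  λ = 4: largest Jordan block has size 1, contributing (x − 4)

So m_A(x) = (x - 4)*(x + 2)^2 = x^3 - 12*x - 16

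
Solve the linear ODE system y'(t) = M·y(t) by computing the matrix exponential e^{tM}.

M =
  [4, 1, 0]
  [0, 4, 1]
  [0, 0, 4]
e^{tM} =
  [exp(4*t), t*exp(4*t), t^2*exp(4*t)/2]
  [0, exp(4*t), t*exp(4*t)]
  [0, 0, exp(4*t)]

Strategy: write M = P · J · P⁻¹ where J is a Jordan canonical form, so e^{tM} = P · e^{tJ} · P⁻¹, and e^{tJ} can be computed block-by-block.

M has Jordan form
J =
  [4, 1, 0]
  [0, 4, 1]
  [0, 0, 4]
(up to reordering of blocks).

Per-block formulas:
  For a 3×3 Jordan block J_3(4): exp(t · J_3(4)) = e^(4t)·(I + t·N + (t^2/2)·N^2), where N is the 3×3 nilpotent shift.

After assembling e^{tJ} and conjugating by P, we get:

e^{tM} =
  [exp(4*t), t*exp(4*t), t^2*exp(4*t)/2]
  [0, exp(4*t), t*exp(4*t)]
  [0, 0, exp(4*t)]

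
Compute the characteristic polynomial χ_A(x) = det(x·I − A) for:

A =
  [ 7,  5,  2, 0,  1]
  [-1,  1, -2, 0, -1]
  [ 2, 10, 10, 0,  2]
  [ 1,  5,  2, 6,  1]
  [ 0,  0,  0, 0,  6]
x^5 - 30*x^4 + 360*x^3 - 2160*x^2 + 6480*x - 7776

Expanding det(x·I − A) (e.g. by cofactor expansion or by noting that A is similar to its Jordan form J, which has the same characteristic polynomial as A) gives
  χ_A(x) = x^5 - 30*x^4 + 360*x^3 - 2160*x^2 + 6480*x - 7776
which factors as (x - 6)^5. The eigenvalues (with algebraic multiplicities) are λ = 6 with multiplicity 5.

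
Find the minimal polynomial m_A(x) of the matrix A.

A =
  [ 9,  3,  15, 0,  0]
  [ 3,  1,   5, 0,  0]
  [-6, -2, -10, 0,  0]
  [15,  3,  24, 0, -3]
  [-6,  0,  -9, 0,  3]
x^3 - 3*x^2

The characteristic polynomial is χ_A(x) = x^4*(x - 3), so the eigenvalues are known. The minimal polynomial is
  m_A(x) = Π_λ (x − λ)^{k_λ}
where k_λ is the size of the *largest* Jordan block for λ (equivalently, the smallest k with (A − λI)^k v = 0 for every generalised eigenvector v of λ).

  λ = 0: largest Jordan block has size 2, contributing (x − 0)^2
  λ = 3: largest Jordan block has size 1, contributing (x − 3)

So m_A(x) = x^2*(x - 3) = x^3 - 3*x^2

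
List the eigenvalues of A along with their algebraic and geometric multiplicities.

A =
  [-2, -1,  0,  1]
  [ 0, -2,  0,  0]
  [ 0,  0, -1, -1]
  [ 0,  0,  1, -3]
λ = -2: alg = 4, geom = 2

Step 1 — factor the characteristic polynomial to read off the algebraic multiplicities:
  χ_A(x) = (x + 2)^4

Step 2 — compute geometric multiplicities via the rank-nullity identity g(λ) = n − rank(A − λI):
  rank(A − (-2)·I) = 2, so dim ker(A − (-2)·I) = n − 2 = 2

Summary:
  λ = -2: algebraic multiplicity = 4, geometric multiplicity = 2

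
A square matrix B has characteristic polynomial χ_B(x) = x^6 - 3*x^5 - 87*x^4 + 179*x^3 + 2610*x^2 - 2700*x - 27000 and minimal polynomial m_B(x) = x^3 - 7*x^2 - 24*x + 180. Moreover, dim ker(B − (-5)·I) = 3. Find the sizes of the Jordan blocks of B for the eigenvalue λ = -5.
Block sizes for λ = -5: [1, 1, 1]

Step 1 — from the characteristic polynomial, algebraic multiplicity of λ = -5 is 3. From dim ker(B − (-5)·I) = 3, there are exactly 3 Jordan blocks for λ = -5.
Step 2 — from the minimal polynomial, the factor (x + 5) tells us the largest block for λ = -5 has size 1.
Step 3 — with total size 3, 3 blocks, and largest block 1, the block sizes (in nonincreasing order) are [1, 1, 1].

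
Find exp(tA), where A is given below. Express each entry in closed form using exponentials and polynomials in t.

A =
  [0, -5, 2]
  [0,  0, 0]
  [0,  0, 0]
e^{tA} =
  [1, -5*t, 2*t]
  [0, 1, 0]
  [0, 0, 1]

Strategy: write A = P · J · P⁻¹ where J is a Jordan canonical form, so e^{tA} = P · e^{tJ} · P⁻¹, and e^{tJ} can be computed block-by-block.

A has Jordan form
J =
  [0, 1, 0]
  [0, 0, 0]
  [0, 0, 0]
(up to reordering of blocks).

Per-block formulas:
  For a 2×2 Jordan block J_2(0): exp(t · J_2(0)) = e^(0t)·(I + t·N), where N is the 2×2 nilpotent shift.
  For a 1×1 block at λ = 0: exp(t · [0]) = [e^(0t)].

After assembling e^{tJ} and conjugating by P, we get:

e^{tA} =
  [1, -5*t, 2*t]
  [0, 1, 0]
  [0, 0, 1]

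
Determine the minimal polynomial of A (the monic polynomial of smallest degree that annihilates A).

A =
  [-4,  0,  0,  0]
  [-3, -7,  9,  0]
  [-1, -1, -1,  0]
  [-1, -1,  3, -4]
x^2 + 8*x + 16

The characteristic polynomial is χ_A(x) = (x + 4)^4, so the eigenvalues are known. The minimal polynomial is
  m_A(x) = Π_λ (x − λ)^{k_λ}
where k_λ is the size of the *largest* Jordan block for λ (equivalently, the smallest k with (A − λI)^k v = 0 for every generalised eigenvector v of λ).

  λ = -4: largest Jordan block has size 2, contributing (x + 4)^2

So m_A(x) = (x + 4)^2 = x^2 + 8*x + 16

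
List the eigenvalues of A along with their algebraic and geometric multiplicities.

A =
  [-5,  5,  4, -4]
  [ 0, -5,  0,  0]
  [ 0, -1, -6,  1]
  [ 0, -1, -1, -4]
λ = -5: alg = 4, geom = 2

Step 1 — factor the characteristic polynomial to read off the algebraic multiplicities:
  χ_A(x) = (x + 5)^4

Step 2 — compute geometric multiplicities via the rank-nullity identity g(λ) = n − rank(A − λI):
  rank(A − (-5)·I) = 2, so dim ker(A − (-5)·I) = n − 2 = 2

Summary:
  λ = -5: algebraic multiplicity = 4, geometric multiplicity = 2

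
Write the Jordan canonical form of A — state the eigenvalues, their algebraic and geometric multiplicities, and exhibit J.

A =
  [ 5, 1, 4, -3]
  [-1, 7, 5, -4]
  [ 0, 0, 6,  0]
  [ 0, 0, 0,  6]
J_3(6) ⊕ J_1(6)

The characteristic polynomial is
  det(x·I − A) = x^4 - 24*x^3 + 216*x^2 - 864*x + 1296 = (x - 6)^4

Eigenvalues and multiplicities (the geometric multiplicity of λ is n − rank(A − λI), which equals the number of Jordan blocks for λ):
  λ = 6: algebraic multiplicity = 4, geometric multiplicity = 2

Determining the block sizes for each eigenvalue:
  λ = 6: with am = 4 and gm = 2, the partition is not yet determined (e.g. several partitions of 4 into 2 parts exist). Let N = A − (6)·I. Computing rank(N^1) = 2, rank(N^2) = 1, rank(N^3) = 0; the number of blocks of size ≥ j is rank(N^{j−1}) − rank(N^j), giving [2, 1, 1]. So we have 1 block(s) of size 3, 1 block(s) of size 1 → block sizes [3, 1]

Assembling the blocks gives a Jordan form
J =
  [6, 1, 0, 0]
  [0, 6, 1, 0]
  [0, 0, 6, 0]
  [0, 0, 0, 6]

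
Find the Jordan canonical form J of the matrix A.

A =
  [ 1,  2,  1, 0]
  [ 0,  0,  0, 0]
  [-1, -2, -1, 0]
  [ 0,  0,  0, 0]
J_2(0) ⊕ J_1(0) ⊕ J_1(0)

The characteristic polynomial is
  det(x·I − A) = x^4

Eigenvalues and multiplicities (the geometric multiplicity of λ is n − rank(A − λI), which equals the number of Jordan blocks for λ):
  λ = 0: algebraic multiplicity = 4, geometric multiplicity = 3

Determining the block sizes for each eigenvalue:
  λ = 0: 3 blocks summing to 4 forces exactly one block of size 2 and the rest size 1 → block sizes [2, 1, 1]

Assembling the blocks gives a Jordan form
J =
  [0, 1, 0, 0]
  [0, 0, 0, 0]
  [0, 0, 0, 0]
  [0, 0, 0, 0]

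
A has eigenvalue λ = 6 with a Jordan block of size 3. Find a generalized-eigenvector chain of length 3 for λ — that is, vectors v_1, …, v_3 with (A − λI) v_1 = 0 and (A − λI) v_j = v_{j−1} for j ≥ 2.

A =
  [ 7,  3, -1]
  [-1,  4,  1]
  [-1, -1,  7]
A Jordan chain for λ = 6 of length 3:
v_1 = (-1, 0, -1)ᵀ
v_2 = (1, -1, -1)ᵀ
v_3 = (1, 0, 0)ᵀ

Let N = A − (6)·I. We want v_3 with N^3 v_3 = 0 but N^2 v_3 ≠ 0; then v_{j-1} := N · v_j for j = 3, …, 2.

Pick v_3 = (1, 0, 0)ᵀ.
Then v_2 = N · v_3 = (1, -1, -1)ᵀ.
Then v_1 = N · v_2 = (-1, 0, -1)ᵀ.

Sanity check: (A − (6)·I) v_1 = (0, 0, 0)ᵀ = 0. ✓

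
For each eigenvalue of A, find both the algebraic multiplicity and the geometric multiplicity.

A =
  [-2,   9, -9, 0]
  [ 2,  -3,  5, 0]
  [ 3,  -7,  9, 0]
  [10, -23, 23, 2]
λ = 1: alg = 2, geom = 1; λ = 2: alg = 2, geom = 2

Step 1 — factor the characteristic polynomial to read off the algebraic multiplicities:
  χ_A(x) = (x - 2)^2*(x - 1)^2

Step 2 — compute geometric multiplicities via the rank-nullity identity g(λ) = n − rank(A − λI):
  rank(A − (1)·I) = 3, so dim ker(A − (1)·I) = n − 3 = 1
  rank(A − (2)·I) = 2, so dim ker(A − (2)·I) = n − 2 = 2

Summary:
  λ = 1: algebraic multiplicity = 2, geometric multiplicity = 1
  λ = 2: algebraic multiplicity = 2, geometric multiplicity = 2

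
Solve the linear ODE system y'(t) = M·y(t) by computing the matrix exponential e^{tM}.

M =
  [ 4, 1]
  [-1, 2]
e^{tM} =
  [t*exp(3*t) + exp(3*t), t*exp(3*t)]
  [-t*exp(3*t), -t*exp(3*t) + exp(3*t)]

Strategy: write M = P · J · P⁻¹ where J is a Jordan canonical form, so e^{tM} = P · e^{tJ} · P⁻¹, and e^{tJ} can be computed block-by-block.

M has Jordan form
J =
  [3, 1]
  [0, 3]
(up to reordering of blocks).

Per-block formulas:
  For a 2×2 Jordan block J_2(3): exp(t · J_2(3)) = e^(3t)·(I + t·N), where N is the 2×2 nilpotent shift.

After assembling e^{tJ} and conjugating by P, we get:

e^{tM} =
  [t*exp(3*t) + exp(3*t), t*exp(3*t)]
  [-t*exp(3*t), -t*exp(3*t) + exp(3*t)]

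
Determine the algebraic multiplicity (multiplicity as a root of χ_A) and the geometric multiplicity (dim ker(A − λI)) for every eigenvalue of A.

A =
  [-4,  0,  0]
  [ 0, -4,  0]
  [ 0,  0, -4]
λ = -4: alg = 3, geom = 3

Step 1 — factor the characteristic polynomial to read off the algebraic multiplicities:
  χ_A(x) = (x + 4)^3

Step 2 — compute geometric multiplicities via the rank-nullity identity g(λ) = n − rank(A − λI):
  rank(A − (-4)·I) = 0, so dim ker(A − (-4)·I) = n − 0 = 3

Summary:
  λ = -4: algebraic multiplicity = 3, geometric multiplicity = 3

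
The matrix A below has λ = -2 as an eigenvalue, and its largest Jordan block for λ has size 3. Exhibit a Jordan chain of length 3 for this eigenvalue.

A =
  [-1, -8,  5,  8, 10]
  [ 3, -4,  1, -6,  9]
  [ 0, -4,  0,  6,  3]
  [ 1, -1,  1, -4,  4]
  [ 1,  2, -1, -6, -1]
A Jordan chain for λ = -2 of length 3:
v_1 = (-5, 0, -3, 0, 2)ᵀ
v_2 = (1, 3, 0, 1, 1)ᵀ
v_3 = (1, 0, 0, 0, 0)ᵀ

Let N = A − (-2)·I. We want v_3 with N^3 v_3 = 0 but N^2 v_3 ≠ 0; then v_{j-1} := N · v_j for j = 3, …, 2.

Pick v_3 = (1, 0, 0, 0, 0)ᵀ.
Then v_2 = N · v_3 = (1, 3, 0, 1, 1)ᵀ.
Then v_1 = N · v_2 = (-5, 0, -3, 0, 2)ᵀ.

Sanity check: (A − (-2)·I) v_1 = (0, 0, 0, 0, 0)ᵀ = 0. ✓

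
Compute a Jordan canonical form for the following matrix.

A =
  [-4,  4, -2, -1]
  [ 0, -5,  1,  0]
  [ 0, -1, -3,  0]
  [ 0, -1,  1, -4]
J_3(-4) ⊕ J_1(-4)

The characteristic polynomial is
  det(x·I − A) = x^4 + 16*x^3 + 96*x^2 + 256*x + 256 = (x + 4)^4

Eigenvalues and multiplicities (the geometric multiplicity of λ is n − rank(A − λI), which equals the number of Jordan blocks for λ):
  λ = -4: algebraic multiplicity = 4, geometric multiplicity = 2

Determining the block sizes for each eigenvalue:
  λ = -4: with am = 4 and gm = 2, the partition is not yet determined (e.g. several partitions of 4 into 2 parts exist). Let N = A − (-4)·I. Computing rank(N^1) = 2, rank(N^2) = 1, rank(N^3) = 0; the number of blocks of size ≥ j is rank(N^{j−1}) − rank(N^j), giving [2, 1, 1]. So we have 1 block(s) of size 3, 1 block(s) of size 1 → block sizes [3, 1]

Assembling the blocks gives a Jordan form
J =
  [-4,  1,  0,  0]
  [ 0, -4,  1,  0]
  [ 0,  0, -4,  0]
  [ 0,  0,  0, -4]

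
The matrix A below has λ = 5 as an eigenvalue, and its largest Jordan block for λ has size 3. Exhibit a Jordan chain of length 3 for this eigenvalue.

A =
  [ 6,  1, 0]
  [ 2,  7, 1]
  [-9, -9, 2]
A Jordan chain for λ = 5 of length 3:
v_1 = (3, -3, 0)ᵀ
v_2 = (1, 2, -9)ᵀ
v_3 = (1, 0, 0)ᵀ

Let N = A − (5)·I. We want v_3 with N^3 v_3 = 0 but N^2 v_3 ≠ 0; then v_{j-1} := N · v_j for j = 3, …, 2.

Pick v_3 = (1, 0, 0)ᵀ.
Then v_2 = N · v_3 = (1, 2, -9)ᵀ.
Then v_1 = N · v_2 = (3, -3, 0)ᵀ.

Sanity check: (A − (5)·I) v_1 = (0, 0, 0)ᵀ = 0. ✓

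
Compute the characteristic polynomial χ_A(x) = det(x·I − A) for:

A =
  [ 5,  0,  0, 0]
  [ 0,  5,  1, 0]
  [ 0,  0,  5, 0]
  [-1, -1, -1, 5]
x^4 - 20*x^3 + 150*x^2 - 500*x + 625

Expanding det(x·I − A) (e.g. by cofactor expansion or by noting that A is similar to its Jordan form J, which has the same characteristic polynomial as A) gives
  χ_A(x) = x^4 - 20*x^3 + 150*x^2 - 500*x + 625
which factors as (x - 5)^4. The eigenvalues (with algebraic multiplicities) are λ = 5 with multiplicity 4.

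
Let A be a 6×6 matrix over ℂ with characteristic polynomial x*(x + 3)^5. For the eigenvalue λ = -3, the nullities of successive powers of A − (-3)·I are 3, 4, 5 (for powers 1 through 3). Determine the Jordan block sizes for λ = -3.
Block sizes for λ = -3: [3, 1, 1]

From the dimensions of kernels of powers, the number of Jordan blocks of size at least j is d_j − d_{j−1} where d_j = dim ker(N^j) (with d_0 = 0). Computing the differences gives [3, 1, 1].
The number of blocks of size exactly k is (#blocks of size ≥ k) − (#blocks of size ≥ k + 1), so the partition is: 2 block(s) of size 1, 1 block(s) of size 3.
In nonincreasing order the block sizes are [3, 1, 1].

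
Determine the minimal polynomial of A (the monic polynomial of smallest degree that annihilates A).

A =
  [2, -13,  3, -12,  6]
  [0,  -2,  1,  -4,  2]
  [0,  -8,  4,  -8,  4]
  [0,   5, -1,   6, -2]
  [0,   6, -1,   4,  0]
x^3 - 6*x^2 + 12*x - 8

The characteristic polynomial is χ_A(x) = (x - 2)^5, so the eigenvalues are known. The minimal polynomial is
  m_A(x) = Π_λ (x − λ)^{k_λ}
where k_λ is the size of the *largest* Jordan block for λ (equivalently, the smallest k with (A − λI)^k v = 0 for every generalised eigenvector v of λ).

  λ = 2: largest Jordan block has size 3, contributing (x − 2)^3

So m_A(x) = (x - 2)^3 = x^3 - 6*x^2 + 12*x - 8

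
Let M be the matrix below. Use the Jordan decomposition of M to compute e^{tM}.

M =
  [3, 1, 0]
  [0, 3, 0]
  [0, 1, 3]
e^{tM} =
  [exp(3*t), t*exp(3*t), 0]
  [0, exp(3*t), 0]
  [0, t*exp(3*t), exp(3*t)]

Strategy: write M = P · J · P⁻¹ where J is a Jordan canonical form, so e^{tM} = P · e^{tJ} · P⁻¹, and e^{tJ} can be computed block-by-block.

M has Jordan form
J =
  [3, 1, 0]
  [0, 3, 0]
  [0, 0, 3]
(up to reordering of blocks).

Per-block formulas:
  For a 1×1 block at λ = 3: exp(t · [3]) = [e^(3t)].
  For a 2×2 Jordan block J_2(3): exp(t · J_2(3)) = e^(3t)·(I + t·N), where N is the 2×2 nilpotent shift.

After assembling e^{tJ} and conjugating by P, we get:

e^{tM} =
  [exp(3*t), t*exp(3*t), 0]
  [0, exp(3*t), 0]
  [0, t*exp(3*t), exp(3*t)]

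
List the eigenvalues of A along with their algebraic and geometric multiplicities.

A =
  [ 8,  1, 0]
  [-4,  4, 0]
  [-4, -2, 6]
λ = 6: alg = 3, geom = 2

Step 1 — factor the characteristic polynomial to read off the algebraic multiplicities:
  χ_A(x) = (x - 6)^3

Step 2 — compute geometric multiplicities via the rank-nullity identity g(λ) = n − rank(A − λI):
  rank(A − (6)·I) = 1, so dim ker(A − (6)·I) = n − 1 = 2

Summary:
  λ = 6: algebraic multiplicity = 3, geometric multiplicity = 2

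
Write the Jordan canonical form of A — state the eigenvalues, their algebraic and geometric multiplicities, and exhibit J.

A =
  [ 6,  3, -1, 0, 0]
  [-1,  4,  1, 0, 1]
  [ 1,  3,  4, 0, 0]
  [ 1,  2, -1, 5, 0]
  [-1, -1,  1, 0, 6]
J_3(5) ⊕ J_2(5)

The characteristic polynomial is
  det(x·I − A) = x^5 - 25*x^4 + 250*x^3 - 1250*x^2 + 3125*x - 3125 = (x - 5)^5

Eigenvalues and multiplicities (the geometric multiplicity of λ is n − rank(A − λI), which equals the number of Jordan blocks for λ):
  λ = 5: algebraic multiplicity = 5, geometric multiplicity = 2

Determining the block sizes for each eigenvalue:
  λ = 5: with am = 5 and gm = 2, the partition is not yet determined (e.g. several partitions of 5 into 2 parts exist). Let N = A − (5)·I. Computing rank(N^1) = 3, rank(N^2) = 1, rank(N^3) = 0; the number of blocks of size ≥ j is rank(N^{j−1}) − rank(N^j), giving [2, 2, 1]. So we have 1 block(s) of size 3, 1 block(s) of size 2 → block sizes [3, 2]

Assembling the blocks gives a Jordan form
J =
  [5, 1, 0, 0, 0]
  [0, 5, 1, 0, 0]
  [0, 0, 5, 0, 0]
  [0, 0, 0, 5, 1]
  [0, 0, 0, 0, 5]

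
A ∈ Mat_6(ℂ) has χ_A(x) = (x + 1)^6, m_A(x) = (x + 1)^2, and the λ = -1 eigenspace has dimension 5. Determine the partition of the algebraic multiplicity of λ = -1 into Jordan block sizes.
Block sizes for λ = -1: [2, 1, 1, 1, 1]

Step 1 — from the characteristic polynomial, algebraic multiplicity of λ = -1 is 6. From dim ker(A − (-1)·I) = 5, there are exactly 5 Jordan blocks for λ = -1.
Step 2 — from the minimal polynomial, the factor (x + 1)^2 tells us the largest block for λ = -1 has size 2.
Step 3 — with total size 6, 5 blocks, and largest block 2, the block sizes (in nonincreasing order) are [2, 1, 1, 1, 1].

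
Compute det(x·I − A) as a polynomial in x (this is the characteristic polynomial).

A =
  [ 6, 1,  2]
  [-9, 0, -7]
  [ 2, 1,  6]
x^3 - 12*x^2 + 48*x - 64

Expanding det(x·I − A) (e.g. by cofactor expansion or by noting that A is similar to its Jordan form J, which has the same characteristic polynomial as A) gives
  χ_A(x) = x^3 - 12*x^2 + 48*x - 64
which factors as (x - 4)^3. The eigenvalues (with algebraic multiplicities) are λ = 4 with multiplicity 3.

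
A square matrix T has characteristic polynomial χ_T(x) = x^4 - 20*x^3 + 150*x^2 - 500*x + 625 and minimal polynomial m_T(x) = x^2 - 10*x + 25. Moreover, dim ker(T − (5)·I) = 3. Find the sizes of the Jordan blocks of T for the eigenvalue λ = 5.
Block sizes for λ = 5: [2, 1, 1]

Step 1 — from the characteristic polynomial, algebraic multiplicity of λ = 5 is 4. From dim ker(T − (5)·I) = 3, there are exactly 3 Jordan blocks for λ = 5.
Step 2 — from the minimal polynomial, the factor (x − 5)^2 tells us the largest block for λ = 5 has size 2.
Step 3 — with total size 4, 3 blocks, and largest block 2, the block sizes (in nonincreasing order) are [2, 1, 1].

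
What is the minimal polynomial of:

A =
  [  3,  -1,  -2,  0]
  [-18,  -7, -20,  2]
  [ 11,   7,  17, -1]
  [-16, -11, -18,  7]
x^2 - 10*x + 25

The characteristic polynomial is χ_A(x) = (x - 5)^4, so the eigenvalues are known. The minimal polynomial is
  m_A(x) = Π_λ (x − λ)^{k_λ}
where k_λ is the size of the *largest* Jordan block for λ (equivalently, the smallest k with (A − λI)^k v = 0 for every generalised eigenvector v of λ).

  λ = 5: largest Jordan block has size 2, contributing (x − 5)^2

So m_A(x) = (x - 5)^2 = x^2 - 10*x + 25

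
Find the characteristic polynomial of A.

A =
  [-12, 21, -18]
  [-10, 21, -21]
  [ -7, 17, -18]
x^3 + 9*x^2 + 27*x + 27

Expanding det(x·I − A) (e.g. by cofactor expansion or by noting that A is similar to its Jordan form J, which has the same characteristic polynomial as A) gives
  χ_A(x) = x^3 + 9*x^2 + 27*x + 27
which factors as (x + 3)^3. The eigenvalues (with algebraic multiplicities) are λ = -3 with multiplicity 3.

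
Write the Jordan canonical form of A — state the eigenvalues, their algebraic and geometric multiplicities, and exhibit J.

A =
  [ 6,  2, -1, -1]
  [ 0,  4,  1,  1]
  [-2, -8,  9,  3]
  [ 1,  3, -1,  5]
J_3(6) ⊕ J_1(6)

The characteristic polynomial is
  det(x·I − A) = x^4 - 24*x^3 + 216*x^2 - 864*x + 1296 = (x - 6)^4

Eigenvalues and multiplicities (the geometric multiplicity of λ is n − rank(A − λI), which equals the number of Jordan blocks for λ):
  λ = 6: algebraic multiplicity = 4, geometric multiplicity = 2

Determining the block sizes for each eigenvalue:
  λ = 6: with am = 4 and gm = 2, the partition is not yet determined (e.g. several partitions of 4 into 2 parts exist). Let N = A − (6)·I. Computing rank(N^1) = 2, rank(N^2) = 1, rank(N^3) = 0; the number of blocks of size ≥ j is rank(N^{j−1}) − rank(N^j), giving [2, 1, 1]. So we have 1 block(s) of size 3, 1 block(s) of size 1 → block sizes [3, 1]

Assembling the blocks gives a Jordan form
J =
  [6, 1, 0, 0]
  [0, 6, 1, 0]
  [0, 0, 6, 0]
  [0, 0, 0, 6]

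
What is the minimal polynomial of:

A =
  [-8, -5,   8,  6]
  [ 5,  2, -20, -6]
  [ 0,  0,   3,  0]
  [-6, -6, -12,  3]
x^3 + 3*x^2 - 9*x - 27

The characteristic polynomial is χ_A(x) = (x - 3)^2*(x + 3)^2, so the eigenvalues are known. The minimal polynomial is
  m_A(x) = Π_λ (x − λ)^{k_λ}
where k_λ is the size of the *largest* Jordan block for λ (equivalently, the smallest k with (A − λI)^k v = 0 for every generalised eigenvector v of λ).

  λ = -3: largest Jordan block has size 2, contributing (x + 3)^2
  λ = 3: largest Jordan block has size 1, contributing (x − 3)

So m_A(x) = (x - 3)*(x + 3)^2 = x^3 + 3*x^2 - 9*x - 27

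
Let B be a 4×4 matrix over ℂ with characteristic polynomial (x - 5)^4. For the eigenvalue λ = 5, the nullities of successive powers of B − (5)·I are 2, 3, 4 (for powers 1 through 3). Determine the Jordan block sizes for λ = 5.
Block sizes for λ = 5: [3, 1]

From the dimensions of kernels of powers, the number of Jordan blocks of size at least j is d_j − d_{j−1} where d_j = dim ker(N^j) (with d_0 = 0). Computing the differences gives [2, 1, 1].
The number of blocks of size exactly k is (#blocks of size ≥ k) − (#blocks of size ≥ k + 1), so the partition is: 1 block(s) of size 1, 1 block(s) of size 3.
In nonincreasing order the block sizes are [3, 1].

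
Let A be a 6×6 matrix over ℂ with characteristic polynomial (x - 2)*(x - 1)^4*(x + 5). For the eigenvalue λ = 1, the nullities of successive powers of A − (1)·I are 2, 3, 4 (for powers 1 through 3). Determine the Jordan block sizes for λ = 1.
Block sizes for λ = 1: [3, 1]

From the dimensions of kernels of powers, the number of Jordan blocks of size at least j is d_j − d_{j−1} where d_j = dim ker(N^j) (with d_0 = 0). Computing the differences gives [2, 1, 1].
The number of blocks of size exactly k is (#blocks of size ≥ k) − (#blocks of size ≥ k + 1), so the partition is: 1 block(s) of size 1, 1 block(s) of size 3.
In nonincreasing order the block sizes are [3, 1].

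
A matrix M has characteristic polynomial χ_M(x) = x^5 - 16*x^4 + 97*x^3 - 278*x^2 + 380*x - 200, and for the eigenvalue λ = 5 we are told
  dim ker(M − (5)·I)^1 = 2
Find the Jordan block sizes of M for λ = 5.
Block sizes for λ = 5: [1, 1]

From the dimensions of kernels of powers, the number of Jordan blocks of size at least j is d_j − d_{j−1} where d_j = dim ker(N^j) (with d_0 = 0). Computing the differences gives [2].
The number of blocks of size exactly k is (#blocks of size ≥ k) − (#blocks of size ≥ k + 1), so the partition is: 2 block(s) of size 1.
In nonincreasing order the block sizes are [1, 1].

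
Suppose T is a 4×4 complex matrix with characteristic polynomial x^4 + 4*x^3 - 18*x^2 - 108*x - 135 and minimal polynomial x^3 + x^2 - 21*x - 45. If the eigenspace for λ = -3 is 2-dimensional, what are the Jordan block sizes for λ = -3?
Block sizes for λ = -3: [2, 1]

Step 1 — from the characteristic polynomial, algebraic multiplicity of λ = -3 is 3. From dim ker(T − (-3)·I) = 2, there are exactly 2 Jordan blocks for λ = -3.
Step 2 — from the minimal polynomial, the factor (x + 3)^2 tells us the largest block for λ = -3 has size 2.
Step 3 — with total size 3, 2 blocks, and largest block 2, the block sizes (in nonincreasing order) are [2, 1].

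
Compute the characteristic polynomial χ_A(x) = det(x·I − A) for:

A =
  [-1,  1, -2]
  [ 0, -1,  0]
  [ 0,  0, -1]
x^3 + 3*x^2 + 3*x + 1

Expanding det(x·I − A) (e.g. by cofactor expansion or by noting that A is similar to its Jordan form J, which has the same characteristic polynomial as A) gives
  χ_A(x) = x^3 + 3*x^2 + 3*x + 1
which factors as (x + 1)^3. The eigenvalues (with algebraic multiplicities) are λ = -1 with multiplicity 3.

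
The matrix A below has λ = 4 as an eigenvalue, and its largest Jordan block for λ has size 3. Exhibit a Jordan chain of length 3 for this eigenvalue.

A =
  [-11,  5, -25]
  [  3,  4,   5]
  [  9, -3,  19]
A Jordan chain for λ = 4 of length 3:
v_1 = (15, 0, -9)ᵀ
v_2 = (-15, 3, 9)ᵀ
v_3 = (1, 0, 0)ᵀ

Let N = A − (4)·I. We want v_3 with N^3 v_3 = 0 but N^2 v_3 ≠ 0; then v_{j-1} := N · v_j for j = 3, …, 2.

Pick v_3 = (1, 0, 0)ᵀ.
Then v_2 = N · v_3 = (-15, 3, 9)ᵀ.
Then v_1 = N · v_2 = (15, 0, -9)ᵀ.

Sanity check: (A − (4)·I) v_1 = (0, 0, 0)ᵀ = 0. ✓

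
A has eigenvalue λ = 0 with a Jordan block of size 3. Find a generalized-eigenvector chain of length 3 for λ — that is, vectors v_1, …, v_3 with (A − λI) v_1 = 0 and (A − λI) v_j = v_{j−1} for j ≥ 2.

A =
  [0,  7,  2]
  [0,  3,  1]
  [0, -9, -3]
A Jordan chain for λ = 0 of length 3:
v_1 = (3, 0, 0)ᵀ
v_2 = (7, 3, -9)ᵀ
v_3 = (0, 1, 0)ᵀ

Let N = A − (0)·I. We want v_3 with N^3 v_3 = 0 but N^2 v_3 ≠ 0; then v_{j-1} := N · v_j for j = 3, …, 2.

Pick v_3 = (0, 1, 0)ᵀ.
Then v_2 = N · v_3 = (7, 3, -9)ᵀ.
Then v_1 = N · v_2 = (3, 0, 0)ᵀ.

Sanity check: (A − (0)·I) v_1 = (0, 0, 0)ᵀ = 0. ✓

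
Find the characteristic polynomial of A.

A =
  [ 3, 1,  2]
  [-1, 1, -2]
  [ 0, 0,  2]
x^3 - 6*x^2 + 12*x - 8

Expanding det(x·I − A) (e.g. by cofactor expansion or by noting that A is similar to its Jordan form J, which has the same characteristic polynomial as A) gives
  χ_A(x) = x^3 - 6*x^2 + 12*x - 8
which factors as (x - 2)^3. The eigenvalues (with algebraic multiplicities) are λ = 2 with multiplicity 3.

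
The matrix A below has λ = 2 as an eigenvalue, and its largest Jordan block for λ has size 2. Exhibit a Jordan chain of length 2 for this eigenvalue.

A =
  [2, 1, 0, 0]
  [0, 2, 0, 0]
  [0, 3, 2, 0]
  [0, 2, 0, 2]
A Jordan chain for λ = 2 of length 2:
v_1 = (1, 0, 3, 2)ᵀ
v_2 = (0, 1, 0, 0)ᵀ

Let N = A − (2)·I. We want v_2 with N^2 v_2 = 0 but N^1 v_2 ≠ 0; then v_{j-1} := N · v_j for j = 2, …, 2.

Pick v_2 = (0, 1, 0, 0)ᵀ.
Then v_1 = N · v_2 = (1, 0, 3, 2)ᵀ.

Sanity check: (A − (2)·I) v_1 = (0, 0, 0, 0)ᵀ = 0. ✓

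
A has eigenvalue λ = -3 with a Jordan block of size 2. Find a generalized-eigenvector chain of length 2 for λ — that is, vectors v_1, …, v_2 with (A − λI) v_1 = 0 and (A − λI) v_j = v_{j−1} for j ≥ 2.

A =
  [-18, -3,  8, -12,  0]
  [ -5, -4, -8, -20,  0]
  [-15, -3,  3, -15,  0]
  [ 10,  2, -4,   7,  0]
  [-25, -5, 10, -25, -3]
A Jordan chain for λ = -3 of length 2:
v_1 = (-15, -5, -15, 10, -25)ᵀ
v_2 = (1, 0, 0, 0, 0)ᵀ

Let N = A − (-3)·I. We want v_2 with N^2 v_2 = 0 but N^1 v_2 ≠ 0; then v_{j-1} := N · v_j for j = 2, …, 2.

Pick v_2 = (1, 0, 0, 0, 0)ᵀ.
Then v_1 = N · v_2 = (-15, -5, -15, 10, -25)ᵀ.

Sanity check: (A − (-3)·I) v_1 = (0, 0, 0, 0, 0)ᵀ = 0. ✓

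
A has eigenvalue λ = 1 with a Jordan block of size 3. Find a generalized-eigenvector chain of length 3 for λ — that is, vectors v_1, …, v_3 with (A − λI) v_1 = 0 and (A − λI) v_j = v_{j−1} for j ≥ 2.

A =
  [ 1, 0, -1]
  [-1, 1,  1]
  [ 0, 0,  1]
A Jordan chain for λ = 1 of length 3:
v_1 = (0, 1, 0)ᵀ
v_2 = (-1, 1, 0)ᵀ
v_3 = (0, 0, 1)ᵀ

Let N = A − (1)·I. We want v_3 with N^3 v_3 = 0 but N^2 v_3 ≠ 0; then v_{j-1} := N · v_j for j = 3, …, 2.

Pick v_3 = (0, 0, 1)ᵀ.
Then v_2 = N · v_3 = (-1, 1, 0)ᵀ.
Then v_1 = N · v_2 = (0, 1, 0)ᵀ.

Sanity check: (A − (1)·I) v_1 = (0, 0, 0)ᵀ = 0. ✓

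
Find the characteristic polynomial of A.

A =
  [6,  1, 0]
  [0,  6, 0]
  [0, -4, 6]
x^3 - 18*x^2 + 108*x - 216

Expanding det(x·I − A) (e.g. by cofactor expansion or by noting that A is similar to its Jordan form J, which has the same characteristic polynomial as A) gives
  χ_A(x) = x^3 - 18*x^2 + 108*x - 216
which factors as (x - 6)^3. The eigenvalues (with algebraic multiplicities) are λ = 6 with multiplicity 3.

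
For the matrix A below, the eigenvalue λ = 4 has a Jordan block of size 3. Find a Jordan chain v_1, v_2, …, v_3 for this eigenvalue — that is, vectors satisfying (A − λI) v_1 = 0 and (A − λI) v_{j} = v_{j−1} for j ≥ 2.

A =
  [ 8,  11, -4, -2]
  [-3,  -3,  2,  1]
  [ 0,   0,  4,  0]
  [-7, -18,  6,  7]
A Jordan chain for λ = 4 of length 3:
v_1 = (-3, 2, 0, 5)ᵀ
v_2 = (4, -3, 0, -7)ᵀ
v_3 = (1, 0, 0, 0)ᵀ

Let N = A − (4)·I. We want v_3 with N^3 v_3 = 0 but N^2 v_3 ≠ 0; then v_{j-1} := N · v_j for j = 3, …, 2.

Pick v_3 = (1, 0, 0, 0)ᵀ.
Then v_2 = N · v_3 = (4, -3, 0, -7)ᵀ.
Then v_1 = N · v_2 = (-3, 2, 0, 5)ᵀ.

Sanity check: (A − (4)·I) v_1 = (0, 0, 0, 0)ᵀ = 0. ✓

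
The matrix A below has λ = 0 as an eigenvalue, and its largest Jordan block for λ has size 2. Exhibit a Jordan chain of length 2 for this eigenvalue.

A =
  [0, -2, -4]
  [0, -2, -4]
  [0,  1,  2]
A Jordan chain for λ = 0 of length 2:
v_1 = (-2, -2, 1)ᵀ
v_2 = (0, 1, 0)ᵀ

Let N = A − (0)·I. We want v_2 with N^2 v_2 = 0 but N^1 v_2 ≠ 0; then v_{j-1} := N · v_j for j = 2, …, 2.

Pick v_2 = (0, 1, 0)ᵀ.
Then v_1 = N · v_2 = (-2, -2, 1)ᵀ.

Sanity check: (A − (0)·I) v_1 = (0, 0, 0)ᵀ = 0. ✓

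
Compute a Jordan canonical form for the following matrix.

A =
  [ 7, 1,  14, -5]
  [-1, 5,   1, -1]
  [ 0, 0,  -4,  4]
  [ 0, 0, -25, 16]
J_2(6) ⊕ J_2(6)

The characteristic polynomial is
  det(x·I − A) = x^4 - 24*x^3 + 216*x^2 - 864*x + 1296 = (x - 6)^4

Eigenvalues and multiplicities (the geometric multiplicity of λ is n − rank(A − λI), which equals the number of Jordan blocks for λ):
  λ = 6: algebraic multiplicity = 4, geometric multiplicity = 2

Determining the block sizes for each eigenvalue:
  λ = 6: with am = 4 and gm = 2, the partition is not yet determined (e.g. several partitions of 4 into 2 parts exist). Let N = A − (6)·I. Computing rank(N^1) = 2, rank(N^2) = 0; the number of blocks of size ≥ j is rank(N^{j−1}) − rank(N^j), giving [2, 2]. So we have 2 block(s) of size 2 → block sizes [2, 2]

Assembling the blocks gives a Jordan form
J =
  [6, 1, 0, 0]
  [0, 6, 0, 0]
  [0, 0, 6, 1]
  [0, 0, 0, 6]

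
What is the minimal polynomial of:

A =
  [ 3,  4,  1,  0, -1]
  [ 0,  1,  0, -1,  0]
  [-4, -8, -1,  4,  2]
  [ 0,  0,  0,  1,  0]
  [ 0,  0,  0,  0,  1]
x^2 - 2*x + 1

The characteristic polynomial is χ_A(x) = (x - 1)^5, so the eigenvalues are known. The minimal polynomial is
  m_A(x) = Π_λ (x − λ)^{k_λ}
where k_λ is the size of the *largest* Jordan block for λ (equivalently, the smallest k with (A − λI)^k v = 0 for every generalised eigenvector v of λ).

  λ = 1: largest Jordan block has size 2, contributing (x − 1)^2

So m_A(x) = (x - 1)^2 = x^2 - 2*x + 1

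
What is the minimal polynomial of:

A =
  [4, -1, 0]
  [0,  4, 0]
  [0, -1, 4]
x^2 - 8*x + 16

The characteristic polynomial is χ_A(x) = (x - 4)^3, so the eigenvalues are known. The minimal polynomial is
  m_A(x) = Π_λ (x − λ)^{k_λ}
where k_λ is the size of the *largest* Jordan block for λ (equivalently, the smallest k with (A − λI)^k v = 0 for every generalised eigenvector v of λ).

  λ = 4: largest Jordan block has size 2, contributing (x − 4)^2

So m_A(x) = (x - 4)^2 = x^2 - 8*x + 16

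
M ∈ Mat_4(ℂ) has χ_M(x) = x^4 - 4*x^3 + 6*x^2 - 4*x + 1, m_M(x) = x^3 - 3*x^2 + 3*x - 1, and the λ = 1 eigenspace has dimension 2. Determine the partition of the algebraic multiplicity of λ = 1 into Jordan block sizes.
Block sizes for λ = 1: [3, 1]

Step 1 — from the characteristic polynomial, algebraic multiplicity of λ = 1 is 4. From dim ker(M − (1)·I) = 2, there are exactly 2 Jordan blocks for λ = 1.
Step 2 — from the minimal polynomial, the factor (x − 1)^3 tells us the largest block for λ = 1 has size 3.
Step 3 — with total size 4, 2 blocks, and largest block 3, the block sizes (in nonincreasing order) are [3, 1].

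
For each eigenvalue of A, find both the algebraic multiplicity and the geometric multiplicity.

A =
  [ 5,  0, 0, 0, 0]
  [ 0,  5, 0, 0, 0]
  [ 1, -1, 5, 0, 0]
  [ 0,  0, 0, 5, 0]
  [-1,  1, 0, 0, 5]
λ = 5: alg = 5, geom = 4

Step 1 — factor the characteristic polynomial to read off the algebraic multiplicities:
  χ_A(x) = (x - 5)^5

Step 2 — compute geometric multiplicities via the rank-nullity identity g(λ) = n − rank(A − λI):
  rank(A − (5)·I) = 1, so dim ker(A − (5)·I) = n − 1 = 4

Summary:
  λ = 5: algebraic multiplicity = 5, geometric multiplicity = 4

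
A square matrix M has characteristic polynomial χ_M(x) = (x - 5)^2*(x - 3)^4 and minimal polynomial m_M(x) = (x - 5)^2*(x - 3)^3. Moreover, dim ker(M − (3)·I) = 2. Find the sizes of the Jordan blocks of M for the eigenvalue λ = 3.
Block sizes for λ = 3: [3, 1]

Step 1 — from the characteristic polynomial, algebraic multiplicity of λ = 3 is 4. From dim ker(M − (3)·I) = 2, there are exactly 2 Jordan blocks for λ = 3.
Step 2 — from the minimal polynomial, the factor (x − 3)^3 tells us the largest block for λ = 3 has size 3.
Step 3 — with total size 4, 2 blocks, and largest block 3, the block sizes (in nonincreasing order) are [3, 1].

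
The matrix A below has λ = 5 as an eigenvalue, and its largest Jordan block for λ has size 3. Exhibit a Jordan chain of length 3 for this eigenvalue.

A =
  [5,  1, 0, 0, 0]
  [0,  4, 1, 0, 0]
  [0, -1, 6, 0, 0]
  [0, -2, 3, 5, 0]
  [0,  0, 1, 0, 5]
A Jordan chain for λ = 5 of length 3:
v_1 = (-1, 0, 0, -1, -1)ᵀ
v_2 = (1, -1, -1, -2, 0)ᵀ
v_3 = (0, 1, 0, 0, 0)ᵀ

Let N = A − (5)·I. We want v_3 with N^3 v_3 = 0 but N^2 v_3 ≠ 0; then v_{j-1} := N · v_j for j = 3, …, 2.

Pick v_3 = (0, 1, 0, 0, 0)ᵀ.
Then v_2 = N · v_3 = (1, -1, -1, -2, 0)ᵀ.
Then v_1 = N · v_2 = (-1, 0, 0, -1, -1)ᵀ.

Sanity check: (A − (5)·I) v_1 = (0, 0, 0, 0, 0)ᵀ = 0. ✓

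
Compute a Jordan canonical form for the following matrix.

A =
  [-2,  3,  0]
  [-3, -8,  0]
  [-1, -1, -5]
J_2(-5) ⊕ J_1(-5)

The characteristic polynomial is
  det(x·I − A) = x^3 + 15*x^2 + 75*x + 125 = (x + 5)^3

Eigenvalues and multiplicities (the geometric multiplicity of λ is n − rank(A − λI), which equals the number of Jordan blocks for λ):
  λ = -5: algebraic multiplicity = 3, geometric multiplicity = 2

Determining the block sizes for each eigenvalue:
  λ = -5: 2 blocks summing to 3 forces exactly one block of size 2 and the rest size 1 → block sizes [2, 1]

Assembling the blocks gives a Jordan form
J =
  [-5,  1,  0]
  [ 0, -5,  0]
  [ 0,  0, -5]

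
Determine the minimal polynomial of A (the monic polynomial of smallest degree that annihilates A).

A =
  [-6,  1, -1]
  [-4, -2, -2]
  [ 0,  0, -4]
x^2 + 8*x + 16

The characteristic polynomial is χ_A(x) = (x + 4)^3, so the eigenvalues are known. The minimal polynomial is
  m_A(x) = Π_λ (x − λ)^{k_λ}
where k_λ is the size of the *largest* Jordan block for λ (equivalently, the smallest k with (A − λI)^k v = 0 for every generalised eigenvector v of λ).

  λ = -4: largest Jordan block has size 2, contributing (x + 4)^2

So m_A(x) = (x + 4)^2 = x^2 + 8*x + 16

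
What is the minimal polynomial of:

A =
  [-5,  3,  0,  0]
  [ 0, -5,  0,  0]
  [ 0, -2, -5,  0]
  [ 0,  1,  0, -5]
x^2 + 10*x + 25

The characteristic polynomial is χ_A(x) = (x + 5)^4, so the eigenvalues are known. The minimal polynomial is
  m_A(x) = Π_λ (x − λ)^{k_λ}
where k_λ is the size of the *largest* Jordan block for λ (equivalently, the smallest k with (A − λI)^k v = 0 for every generalised eigenvector v of λ).

  λ = -5: largest Jordan block has size 2, contributing (x + 5)^2

So m_A(x) = (x + 5)^2 = x^2 + 10*x + 25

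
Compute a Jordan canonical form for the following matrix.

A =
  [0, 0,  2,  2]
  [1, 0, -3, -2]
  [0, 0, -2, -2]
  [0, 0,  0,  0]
J_1(-2) ⊕ J_2(0) ⊕ J_1(0)

The characteristic polynomial is
  det(x·I − A) = x^4 + 2*x^3 = x^3*(x + 2)

Eigenvalues and multiplicities (the geometric multiplicity of λ is n − rank(A − λI), which equals the number of Jordan blocks for λ):
  λ = -2: algebraic multiplicity = 1, geometric multiplicity = 1
  λ = 0: algebraic multiplicity = 3, geometric multiplicity = 2

Determining the block sizes for each eigenvalue:
  λ = -2: one block (gm = 1), so the single block has size am = 1 → block sizes [1]
  λ = 0: 2 blocks summing to 3 forces exactly one block of size 2 and the rest size 1 → block sizes [2, 1]

Assembling the blocks gives a Jordan form
J =
  [-2, 0, 0, 0]
  [ 0, 0, 1, 0]
  [ 0, 0, 0, 0]
  [ 0, 0, 0, 0]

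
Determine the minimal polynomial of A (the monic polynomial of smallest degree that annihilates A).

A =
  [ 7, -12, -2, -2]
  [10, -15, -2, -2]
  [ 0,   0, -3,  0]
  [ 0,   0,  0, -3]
x^2 + 8*x + 15

The characteristic polynomial is χ_A(x) = (x + 3)^3*(x + 5), so the eigenvalues are known. The minimal polynomial is
  m_A(x) = Π_λ (x − λ)^{k_λ}
where k_λ is the size of the *largest* Jordan block for λ (equivalently, the smallest k with (A − λI)^k v = 0 for every generalised eigenvector v of λ).

  λ = -5: largest Jordan block has size 1, contributing (x + 5)
  λ = -3: largest Jordan block has size 1, contributing (x + 3)

So m_A(x) = (x + 3)*(x + 5) = x^2 + 8*x + 15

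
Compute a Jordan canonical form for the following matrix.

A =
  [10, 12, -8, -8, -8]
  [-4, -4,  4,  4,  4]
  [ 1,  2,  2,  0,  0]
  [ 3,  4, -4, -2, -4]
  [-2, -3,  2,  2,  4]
J_2(2) ⊕ J_2(2) ⊕ J_1(2)

The characteristic polynomial is
  det(x·I − A) = x^5 - 10*x^4 + 40*x^3 - 80*x^2 + 80*x - 32 = (x - 2)^5

Eigenvalues and multiplicities (the geometric multiplicity of λ is n − rank(A − λI), which equals the number of Jordan blocks for λ):
  λ = 2: algebraic multiplicity = 5, geometric multiplicity = 3

Determining the block sizes for each eigenvalue:
  λ = 2: with am = 5 and gm = 3, the partition is not yet determined (e.g. several partitions of 5 into 3 parts exist). Let N = A − (2)·I. Computing rank(N^1) = 2, rank(N^2) = 0; the number of blocks of size ≥ j is rank(N^{j−1}) − rank(N^j), giving [3, 2]. So we have 2 block(s) of size 2, 1 block(s) of size 1 → block sizes [2, 2, 1]

Assembling the blocks gives a Jordan form
J =
  [2, 1, 0, 0, 0]
  [0, 2, 0, 0, 0]
  [0, 0, 2, 1, 0]
  [0, 0, 0, 2, 0]
  [0, 0, 0, 0, 2]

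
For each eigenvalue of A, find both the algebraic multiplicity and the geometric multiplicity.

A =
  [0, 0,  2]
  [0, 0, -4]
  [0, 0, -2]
λ = -2: alg = 1, geom = 1; λ = 0: alg = 2, geom = 2

Step 1 — factor the characteristic polynomial to read off the algebraic multiplicities:
  χ_A(x) = x^2*(x + 2)

Step 2 — compute geometric multiplicities via the rank-nullity identity g(λ) = n − rank(A − λI):
  rank(A − (-2)·I) = 2, so dim ker(A − (-2)·I) = n − 2 = 1
  rank(A − (0)·I) = 1, so dim ker(A − (0)·I) = n − 1 = 2

Summary:
  λ = -2: algebraic multiplicity = 1, geometric multiplicity = 1
  λ = 0: algebraic multiplicity = 2, geometric multiplicity = 2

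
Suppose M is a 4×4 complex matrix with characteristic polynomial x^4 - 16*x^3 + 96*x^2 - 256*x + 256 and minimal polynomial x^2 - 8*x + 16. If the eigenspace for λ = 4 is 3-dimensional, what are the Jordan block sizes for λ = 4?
Block sizes for λ = 4: [2, 1, 1]

Step 1 — from the characteristic polynomial, algebraic multiplicity of λ = 4 is 4. From dim ker(M − (4)·I) = 3, there are exactly 3 Jordan blocks for λ = 4.
Step 2 — from the minimal polynomial, the factor (x − 4)^2 tells us the largest block for λ = 4 has size 2.
Step 3 — with total size 4, 3 blocks, and largest block 2, the block sizes (in nonincreasing order) are [2, 1, 1].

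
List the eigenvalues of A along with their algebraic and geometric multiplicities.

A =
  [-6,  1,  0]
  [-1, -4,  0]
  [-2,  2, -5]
λ = -5: alg = 3, geom = 2

Step 1 — factor the characteristic polynomial to read off the algebraic multiplicities:
  χ_A(x) = (x + 5)^3

Step 2 — compute geometric multiplicities via the rank-nullity identity g(λ) = n − rank(A − λI):
  rank(A − (-5)·I) = 1, so dim ker(A − (-5)·I) = n − 1 = 2

Summary:
  λ = -5: algebraic multiplicity = 3, geometric multiplicity = 2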